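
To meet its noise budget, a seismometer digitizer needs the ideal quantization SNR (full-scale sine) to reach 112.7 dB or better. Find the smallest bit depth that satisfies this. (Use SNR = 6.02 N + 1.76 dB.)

Required N = ⌈(112.7 − 1.76)/6.02⌉ = ⌈18.429⌉ = 19.

19 bits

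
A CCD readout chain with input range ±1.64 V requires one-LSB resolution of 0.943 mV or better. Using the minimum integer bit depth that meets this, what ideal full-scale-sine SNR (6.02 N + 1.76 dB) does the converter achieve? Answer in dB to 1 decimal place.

74.0 dB

Range = 1.64 − (-1.64) = 3.28 V.
Need 2^N ≥ 3.28 V / 0.943 mV = 3478 → N_min = 12.
SNR = 6.02 × 12 + 1.76 = 74.00 dB.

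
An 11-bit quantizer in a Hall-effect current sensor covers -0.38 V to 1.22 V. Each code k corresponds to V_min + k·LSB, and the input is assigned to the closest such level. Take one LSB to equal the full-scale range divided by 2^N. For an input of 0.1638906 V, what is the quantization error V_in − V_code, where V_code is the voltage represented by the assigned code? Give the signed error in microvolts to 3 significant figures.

+141 µV

The full-scale span is 1.22 − (-0.38) = 1.6 V. LSB = 1.6 V / 2^11 ≈ 0.7813 mV.
(V_in − V_min)/LSB = (0.1638906 − (-0.38)) × 2048/1.6 = 696.1800 → nearest code k = 696.
V_code = V_min + k × range/2^11 = -0.38 + 696 × 1.6/2048 = 0.1637500000 V.
e = 0.1638906 − (0.1637500000) = +141 µV.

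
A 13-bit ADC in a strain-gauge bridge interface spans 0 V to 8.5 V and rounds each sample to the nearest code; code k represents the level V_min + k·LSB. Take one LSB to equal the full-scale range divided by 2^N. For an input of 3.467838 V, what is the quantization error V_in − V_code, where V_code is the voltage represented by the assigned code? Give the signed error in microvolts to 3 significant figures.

V_FS = 8.5 V. LSB = 8.5 V / 2^13 ≈ 1.038 mV.
(3.467838 − (0)) / LSB = 3.467838 × 8192/8.5 = 3342.1799. Nearest integer: k = 3342.
V_code = V_min + k × range/2^13 = 0 + 3342 × 8.5/8192 = 3.467651367 V.
e = 3.467838 − (3.467651367) = +187 µV.

+187 µV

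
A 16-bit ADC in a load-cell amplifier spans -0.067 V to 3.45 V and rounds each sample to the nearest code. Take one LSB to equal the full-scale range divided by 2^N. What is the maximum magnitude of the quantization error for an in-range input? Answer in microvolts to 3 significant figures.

The full-scale span is 3.45 − (-0.067) = 3.517 V.
LSB = 3.517 V ÷ 2^16 = 3.517/65536 V = 53.665 µV.
Worst-case error for round-to-nearest is half an LSB: 26.8 µV.

26.8 µV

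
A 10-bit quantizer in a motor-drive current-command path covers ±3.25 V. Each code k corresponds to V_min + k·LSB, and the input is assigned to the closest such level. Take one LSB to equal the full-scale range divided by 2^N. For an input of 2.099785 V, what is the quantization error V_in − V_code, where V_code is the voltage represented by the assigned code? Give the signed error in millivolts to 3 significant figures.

−1.29 mV

The full-scale span is 3.25 − (-3.25) = 6.5 V. LSB = 6.5 V / 2^10 ≈ 6.348 mV.
(2.099785 − (-3.25)) / LSB = 5.349785 × 1024/6.5 = 842.7969. Nearest integer: k = 843.
V_code = V_min + k × range/2^10 = -3.25 + 843 × 6.5/1024 = 2.101074219 V.
Error = V_in − V_code = 2.099785 − (2.101074219) = −1.29 mV.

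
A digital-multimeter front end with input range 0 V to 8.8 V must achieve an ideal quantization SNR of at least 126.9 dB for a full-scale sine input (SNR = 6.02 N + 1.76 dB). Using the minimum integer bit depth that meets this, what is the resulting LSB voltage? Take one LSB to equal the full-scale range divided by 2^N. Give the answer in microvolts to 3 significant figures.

Full-scale range = 8.8 V.
6.02 N + 1.76 ≥ 126.9 gives N ≥ 20.787, so the minimum integer is 21.
Step size = 8.8/2097152 V = 4.20 µV.

4.20 µV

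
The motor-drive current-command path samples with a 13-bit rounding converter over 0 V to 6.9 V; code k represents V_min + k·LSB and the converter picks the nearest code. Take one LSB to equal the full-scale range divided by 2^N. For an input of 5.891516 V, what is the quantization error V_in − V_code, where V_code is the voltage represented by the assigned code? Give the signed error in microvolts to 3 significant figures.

Full-scale range = 6.9 V. LSB = 6.9 V / 2^13 ≈ 0.8423 mV.
Position in LSBs: (5.891516 − (0)) × 8192/6.9 = 6994.6810; rounding gives k = 6995.
V_code = 0 + (6995/8192) × 6.9 = 5.891784668 V.
V_in − V_code = 5.891516 − (5.891784668) = −269 µV.

−269 µV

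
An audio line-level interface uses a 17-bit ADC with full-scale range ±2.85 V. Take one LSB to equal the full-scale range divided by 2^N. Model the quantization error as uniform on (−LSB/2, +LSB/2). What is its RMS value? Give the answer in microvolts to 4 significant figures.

12.55 µV

Full-scale range = 2.85 V − (-2.85 V) = 5.7 V.
Step size = 5.7/131072 V = 43.4875 µV.
RMS of a uniform error over width LSB is LSB/√12 = 12.55 µV.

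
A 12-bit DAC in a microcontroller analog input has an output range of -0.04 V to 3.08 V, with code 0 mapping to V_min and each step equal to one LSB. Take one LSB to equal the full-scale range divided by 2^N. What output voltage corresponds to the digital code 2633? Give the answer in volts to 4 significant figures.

1.966 V

Full-scale range = 3.08 V − (-0.04 V) = 3.12 V. LSB = 3.12 V / 2^12.
V_out = V_min + code × LSB = -0.04 V + 2633 × 3.12 V / 4096
      = -0.04 + 2.00561 = 1.96561 V.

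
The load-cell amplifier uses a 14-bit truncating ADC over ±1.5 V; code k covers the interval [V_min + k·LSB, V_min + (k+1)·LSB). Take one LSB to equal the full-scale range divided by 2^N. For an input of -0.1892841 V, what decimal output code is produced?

7158

The full-scale span is 1.5 − (-1.5) = 3 V. LSB = 3 V / 2^14 ≈ 183.1 µV.
(V_in − V_min) × 2^14/range = (-0.1892841 − (-1.5)) × 16384/3 = 7158.256.
Floor → code = 7158.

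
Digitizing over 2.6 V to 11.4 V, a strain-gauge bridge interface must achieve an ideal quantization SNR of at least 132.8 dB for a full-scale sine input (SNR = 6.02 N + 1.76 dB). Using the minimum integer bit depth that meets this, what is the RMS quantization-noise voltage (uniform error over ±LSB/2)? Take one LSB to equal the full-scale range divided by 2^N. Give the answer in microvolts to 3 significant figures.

Full-scale range = 11.4 V − (2.6 V) = 8.8 V.
6.02 N + 1.76 ≥ 132.8 gives N ≥ 21.767, so the minimum integer is 22.
LSB = 8.8 V ÷ 2^22 = 8.8/4194304 V = 2.0981 µV.
V_rms = LSB/√12 = 0.606 µV.

0.606 µV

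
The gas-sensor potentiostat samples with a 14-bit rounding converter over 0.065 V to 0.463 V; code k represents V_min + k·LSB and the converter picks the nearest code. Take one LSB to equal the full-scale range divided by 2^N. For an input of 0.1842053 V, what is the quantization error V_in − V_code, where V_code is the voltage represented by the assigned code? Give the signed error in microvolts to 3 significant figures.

+4.49 µV

Span: 0.463 V − (0.065 V) = 0.398 V. LSB = 0.398 V / 2^14 ≈ 24.29 µV.
(0.1842053 − (0.065)) / LSB = 0.1192053 × 16384/0.398 = 4907.1850. Nearest integer: k = 4907.
V_code = V_min + k × range/2^14 = 0.065 + 4907 × 0.398/16384 = 0.18420080566 V.
Error = V_in − V_code = 0.1842053 − (0.18420080566) = +4.49 µV.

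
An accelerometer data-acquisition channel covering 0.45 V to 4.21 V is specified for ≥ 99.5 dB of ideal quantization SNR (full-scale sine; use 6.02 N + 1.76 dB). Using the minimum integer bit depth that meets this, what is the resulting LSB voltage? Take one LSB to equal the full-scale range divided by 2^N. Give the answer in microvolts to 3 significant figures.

28.7 µV

The full-scale span is 4.21 − (0.45) = 3.76 V.
N ≥ (99.5 − 1.76)/6.02 = 16.236 → N_min = 17.
Step size = 3.76/131072 V = 28.7 µV.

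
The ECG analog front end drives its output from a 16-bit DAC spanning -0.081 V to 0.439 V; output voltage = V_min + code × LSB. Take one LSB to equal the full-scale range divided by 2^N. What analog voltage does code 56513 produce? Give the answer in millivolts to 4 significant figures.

Full-scale range = 0.439 V − (-0.081 V) = 0.52 V. LSB = 0.52 V / 2^16.
V_out = -0.081 + 56513 × (0.52/65536) V
      = -0.081 + 0.448406 = 0.367406 V.

367.4 mV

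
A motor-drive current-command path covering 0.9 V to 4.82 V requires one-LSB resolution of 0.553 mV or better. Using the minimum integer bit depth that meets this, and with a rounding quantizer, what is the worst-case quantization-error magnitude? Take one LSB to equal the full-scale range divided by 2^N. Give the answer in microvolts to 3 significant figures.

The full-scale span is 4.82 − (0.9) = 3.92 V.
Need 2^N ≥ 3.92 V / 0.553 mV = 7089 → N_min = 13.
LSB = 3.92 V / 2^13 = 478.52 µV.
Half an LSB is 239 µV.

239 µV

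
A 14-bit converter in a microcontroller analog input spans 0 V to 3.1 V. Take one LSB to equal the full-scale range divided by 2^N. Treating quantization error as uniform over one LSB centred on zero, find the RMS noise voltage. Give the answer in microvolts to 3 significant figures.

54.6 µV

Span = 3.1 V.
LSB = 3.1 V ÷ 2^14 = 3.1/16384 V = 189.21 µV.
V_rms = LSB/√12 = 189.21 µV / √12 = 54.6 µV.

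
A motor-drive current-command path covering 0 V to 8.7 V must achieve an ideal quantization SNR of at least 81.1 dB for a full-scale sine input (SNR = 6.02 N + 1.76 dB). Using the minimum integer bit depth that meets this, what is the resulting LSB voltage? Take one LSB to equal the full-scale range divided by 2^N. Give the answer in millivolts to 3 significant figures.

Range is 8.7 V.
Solving 6.02 N ≥ 81.1 − 1.76: N ≥ 13.179. Round up → N = 14.
One LSB is 8.7 V / 16384 = 0.531 mV.

0.531 mV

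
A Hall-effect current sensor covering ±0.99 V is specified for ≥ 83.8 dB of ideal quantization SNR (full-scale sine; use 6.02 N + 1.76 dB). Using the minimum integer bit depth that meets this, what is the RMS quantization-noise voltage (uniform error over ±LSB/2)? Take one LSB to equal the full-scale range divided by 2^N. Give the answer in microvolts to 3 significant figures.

Range = 0.99 − (-0.99) = 1.98 V.
6.02 N + 1.76 ≥ 83.8 gives N ≥ 13.628, so the minimum integer is 14.
LSB = 1.98 V / 2^14 = 120.85 µV.
σ_q = LSB/√12 = 120.85 µV/3.4641 = 34.9 µV.

34.9 µV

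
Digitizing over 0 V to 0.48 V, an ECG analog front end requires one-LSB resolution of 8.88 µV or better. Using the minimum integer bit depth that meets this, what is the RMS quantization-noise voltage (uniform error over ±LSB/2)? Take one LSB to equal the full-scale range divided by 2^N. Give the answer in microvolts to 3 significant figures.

Full-scale range = 0.48 V.
Required number of levels: 0.48/8.88 µV = 54054; smallest N with 2^N ≥ that is 16.
LSB = 0.48 V / 2^16 = 7.3242 µV.
σ_q = LSB/√12 = 7.3242 µV/3.4641 = 2.11 µV.

2.11 µV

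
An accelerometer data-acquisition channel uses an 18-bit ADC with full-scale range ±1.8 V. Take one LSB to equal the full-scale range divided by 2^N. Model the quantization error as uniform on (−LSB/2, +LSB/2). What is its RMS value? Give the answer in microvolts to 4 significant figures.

3.964 µV

Range = 1.8 − (-1.8) = 3.6 V.
LSB = 3.6 V / 2^18 = 13.7329 µV.
For a uniform distribution on [−LSB/2, +LSB/2], V_rms = LSB/√12 = 13.7329 µV/3.4641 = 3.964 µV.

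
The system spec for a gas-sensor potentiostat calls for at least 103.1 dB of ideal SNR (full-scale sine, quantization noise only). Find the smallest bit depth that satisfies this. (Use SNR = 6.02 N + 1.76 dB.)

17 bits

6.02 N + 1.76 ≥ 103.1 gives N ≥ 16.834, so the minimum integer is 17.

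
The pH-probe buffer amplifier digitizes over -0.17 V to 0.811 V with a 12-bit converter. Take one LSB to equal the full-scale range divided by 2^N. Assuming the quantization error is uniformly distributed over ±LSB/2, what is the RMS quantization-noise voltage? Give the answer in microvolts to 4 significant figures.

Range = 0.811 − (-0.17) = 0.981 V.
LSB = 0.981 V ÷ 2^12 = 0.981/4096 V = 239.502 µV.
σ_q = LSB/√12 = 239.502 µV/3.4641 = 69.14 µV.

69.14 µV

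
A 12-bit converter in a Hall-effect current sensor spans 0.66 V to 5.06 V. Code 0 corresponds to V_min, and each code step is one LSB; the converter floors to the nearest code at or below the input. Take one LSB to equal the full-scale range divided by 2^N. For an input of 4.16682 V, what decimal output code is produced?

Full-scale range = 5.06 V − (0.66 V) = 4.4 V. LSB = 4.4 V / 2^12 ≈ 1.074 mV.
V_in − V_min = 4.16682 − (0.66) = 3.50682 V.
Divide by LSB: 3.50682 × 4096/4.4 = 3264.5306.
Truncating gives code 3264.

3264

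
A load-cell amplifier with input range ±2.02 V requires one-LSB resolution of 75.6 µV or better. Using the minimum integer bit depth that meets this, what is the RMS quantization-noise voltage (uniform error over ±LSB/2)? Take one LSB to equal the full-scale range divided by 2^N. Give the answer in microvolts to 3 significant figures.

17.8 µV

Span: 2.02 V − (-2.02 V) = 4.04 V.
Need 2^N ≥ 4.04 V / 75.6 µV = 53440 → N_min = 16.
Step size = 4.04/65536 V = 61.646 µV.
σ_q = LSB/√12 = 61.646 µV/3.4641 = 17.8 µV.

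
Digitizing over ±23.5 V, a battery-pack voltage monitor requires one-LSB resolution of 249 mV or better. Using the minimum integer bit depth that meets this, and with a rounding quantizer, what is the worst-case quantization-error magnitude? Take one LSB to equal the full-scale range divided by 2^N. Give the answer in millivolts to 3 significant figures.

91.8 mV

Span: 23.5 V − (-23.5 V) = 47 V.
Required number of levels: 47/249 mV = 188.76; smallest N with 2^N ≥ that is 8.
LSB = 47 V ÷ 2^8 = 47/256 V = 183.59 mV.
Max error for round-to-nearest is LSB/2 = 91.8 mV.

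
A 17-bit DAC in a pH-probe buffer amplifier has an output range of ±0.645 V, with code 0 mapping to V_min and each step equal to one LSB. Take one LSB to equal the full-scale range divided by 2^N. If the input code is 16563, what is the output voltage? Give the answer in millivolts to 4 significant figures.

-482.0 mV

Full-scale range = 0.645 V − (-0.645 V) = 1.29 V. LSB = 1.29 V / 2^17.
V_out = -0.645 + 16563 × (1.29/131072) V
      = -0.645 V + 0.163012 V = -0.481988 V.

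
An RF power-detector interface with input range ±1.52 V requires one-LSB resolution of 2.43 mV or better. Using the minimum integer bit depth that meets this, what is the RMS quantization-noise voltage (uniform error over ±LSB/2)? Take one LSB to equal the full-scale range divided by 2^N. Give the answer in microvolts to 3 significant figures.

429 µV

Span: 1.52 V − (-1.52 V) = 3.04 V.
Need 2^N ≥ 3.04 V / 2.43 mV = 1251 → N_min = 11.
LSB = 3.04 V ÷ 2^11 = 3.04/2048 V = 1.4844 mV.
V_rms = LSB/√12 = 429 µV.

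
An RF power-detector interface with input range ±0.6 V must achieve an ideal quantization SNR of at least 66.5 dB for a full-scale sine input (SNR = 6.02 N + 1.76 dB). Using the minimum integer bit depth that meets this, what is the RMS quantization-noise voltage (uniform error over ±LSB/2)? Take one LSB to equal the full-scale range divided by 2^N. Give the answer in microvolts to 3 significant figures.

Span: 0.6 V − (-0.6 V) = 1.2 V.
6.02 N + 1.76 ≥ 66.5 gives N ≥ 10.754, so the minimum integer is 11.
One LSB is 1.2 V / 2048 = 0.58594 mV.
V_rms = LSB/√12 = 169 µV.

169 µV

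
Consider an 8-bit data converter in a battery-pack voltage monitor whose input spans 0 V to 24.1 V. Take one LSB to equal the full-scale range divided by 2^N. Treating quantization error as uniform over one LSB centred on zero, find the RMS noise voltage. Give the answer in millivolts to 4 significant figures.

Full-scale range = 24.1 V.
One LSB is 24.1 V / 256 = 94.1406 mV.
For a uniform distribution on [−LSB/2, +LSB/2], V_rms = LSB/√12 = 94.1406 mV/3.4641 = 27.18 mV.

27.18 mV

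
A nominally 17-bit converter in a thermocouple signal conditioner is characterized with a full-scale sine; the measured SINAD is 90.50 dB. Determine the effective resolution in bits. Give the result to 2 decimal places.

ENOB = (90.50 − 1.76)/6.02 = 14.7409 bits.

14.74 bits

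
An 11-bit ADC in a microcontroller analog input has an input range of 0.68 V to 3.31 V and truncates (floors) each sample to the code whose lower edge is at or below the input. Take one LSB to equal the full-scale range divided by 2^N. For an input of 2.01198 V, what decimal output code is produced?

The full-scale span is 3.31 − (0.68) = 2.63 V. LSB = 2.63 V / 2^11 ≈ 1.284 mV.
(V_in − V_min) × 2^11/range = (2.01198 − (0.68)) × 2048/2.63 = 1037.222.
Floor → code = 1037.

1037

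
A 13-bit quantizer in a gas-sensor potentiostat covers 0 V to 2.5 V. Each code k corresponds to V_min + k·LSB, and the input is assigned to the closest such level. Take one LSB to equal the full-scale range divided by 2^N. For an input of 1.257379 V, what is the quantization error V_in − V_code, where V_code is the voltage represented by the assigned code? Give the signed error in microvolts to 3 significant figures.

V_FS = 2.5 V. LSB = 2.5 V / 2^13 ≈ 305.2 µV.
(V_in − V_min)/LSB = (1.257379 − (0)) × 8192/2.5 = 4120.1795 → nearest code k = 4120.
V_code = V_min + k × range/2^13 = 0 + 4120 × 2.5/8192 = 1.257324219 V.
Error = V_in − V_code = 1.257379 − (1.257324219) = +54.8 µV.

+54.8 µV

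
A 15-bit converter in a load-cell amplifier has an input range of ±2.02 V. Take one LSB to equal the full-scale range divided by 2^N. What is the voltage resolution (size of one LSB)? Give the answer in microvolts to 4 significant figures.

Range = 2.02 − (-2.02) = 4.04 V.
There are 2^15 = 32768 steps.
LSB = 4.04 V ÷ 2^15 = 4.04/32768 V = 123.3 µV.

123.3 µV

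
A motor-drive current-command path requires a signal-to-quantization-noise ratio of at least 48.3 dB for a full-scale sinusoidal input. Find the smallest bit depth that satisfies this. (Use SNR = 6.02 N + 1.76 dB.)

8 bits

Solving 6.02 N ≥ 48.3 − 1.76: N ≥ 7.731. Round up → N = 8.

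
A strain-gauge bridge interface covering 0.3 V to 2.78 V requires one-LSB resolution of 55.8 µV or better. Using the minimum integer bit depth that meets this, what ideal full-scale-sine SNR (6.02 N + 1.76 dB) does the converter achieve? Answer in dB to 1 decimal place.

98.1 dB

Range = 2.78 − (0.3) = 2.48 V.
2.48 V / 55.8 µV = 44440. Since 2^15 = 32768 and 2^16 = 65536, N = 16.
6.02(16) + 1.76 = 98.08 dB.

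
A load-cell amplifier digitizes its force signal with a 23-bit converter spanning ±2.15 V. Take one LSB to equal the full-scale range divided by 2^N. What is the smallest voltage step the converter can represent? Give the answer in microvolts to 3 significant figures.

0.513 µV

Span: 2.15 V − (-2.15 V) = 4.3 V.
There are 2^23 = 8388608 steps.
Step size = 4.3/8388608 V = 0.513 µV.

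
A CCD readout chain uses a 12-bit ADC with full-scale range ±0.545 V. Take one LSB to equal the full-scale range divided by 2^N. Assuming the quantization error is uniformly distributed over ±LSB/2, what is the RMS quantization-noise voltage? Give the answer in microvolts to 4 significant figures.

Range = 0.545 − (-0.545) = 1.09 V.
LSB = 1.09 V / 2^12 = 266.113 µV.
RMS of a uniform error over width LSB is LSB/√12 = 76.82 µV.

76.82 µV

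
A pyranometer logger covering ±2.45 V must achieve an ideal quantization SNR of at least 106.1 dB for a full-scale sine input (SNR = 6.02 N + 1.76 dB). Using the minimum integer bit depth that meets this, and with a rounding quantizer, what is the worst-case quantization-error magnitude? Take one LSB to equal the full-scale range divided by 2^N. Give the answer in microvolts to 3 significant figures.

9.35 µV

Range = 2.45 − (-2.45) = 4.9 V.
6.02 N + 1.76 ≥ 106.1 gives N ≥ 17.332, so the minimum integer is 18.
Step size = 4.9/262144 V = 18.692 µV.
Max error for round-to-nearest is LSB/2 = 9.35 µV.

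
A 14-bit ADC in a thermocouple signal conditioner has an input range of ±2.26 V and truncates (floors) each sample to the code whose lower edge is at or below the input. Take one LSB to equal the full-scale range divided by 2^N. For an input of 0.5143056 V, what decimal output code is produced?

10056

The full-scale span is 2.26 − (-2.26) = 4.52 V. LSB = 4.52 V / 2^14 ≈ 275.9 µV.
(V_in − V_min) × 2^14/range = (0.5143056 − (-2.26)) × 16384/4.52 = 10056.244.
Floor → code = 10056.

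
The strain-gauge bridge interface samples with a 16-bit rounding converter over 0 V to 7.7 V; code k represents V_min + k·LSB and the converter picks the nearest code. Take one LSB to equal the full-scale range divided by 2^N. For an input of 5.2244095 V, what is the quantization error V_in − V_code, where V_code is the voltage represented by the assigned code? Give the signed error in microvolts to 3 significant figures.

−19.8 µV

Full-scale range = 7.7 V. LSB = 7.7 V / 2^16 ≈ 117.5 µV.
(V_in − V_min)/LSB = (5.2244095 − (0)) × 65536/7.7 = 44465.8313 → nearest code k = 44466.
V_code = V_min + k × range/2^16 = 0 + 44466 × 7.7/65536 = 5.2244293213 V.
V_in − V_code = 5.2244095 − (5.2244293213) = −19.8 µV.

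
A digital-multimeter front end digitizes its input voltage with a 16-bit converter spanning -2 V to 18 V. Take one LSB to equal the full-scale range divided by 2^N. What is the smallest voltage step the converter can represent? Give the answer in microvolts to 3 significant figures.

Range = 18 − (-2) = 20 V.
There are 2^16 = 65536 steps.
One LSB is 20 V / 65536 = 305 µV.

305 µV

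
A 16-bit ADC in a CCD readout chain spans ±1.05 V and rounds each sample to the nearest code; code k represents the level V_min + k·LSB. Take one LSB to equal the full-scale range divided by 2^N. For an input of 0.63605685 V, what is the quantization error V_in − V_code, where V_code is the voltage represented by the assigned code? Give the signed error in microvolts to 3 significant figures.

−5.77 µV

Span: 1.05 V − (-1.05 V) = 2.1 V. LSB = 2.1 V / 2^16 ≈ 32.04 µV.
(V_in − V_min)/LSB = (0.63605685 − (-1.05)) × 65536/2.1 = 52617.8199 → nearest code k = 52618.
V_code = -1.05 + (52618/65536) × 2.1 = 0.63606262207 V.
e = 0.63605685 − (0.63606262207) = −5.77 µV.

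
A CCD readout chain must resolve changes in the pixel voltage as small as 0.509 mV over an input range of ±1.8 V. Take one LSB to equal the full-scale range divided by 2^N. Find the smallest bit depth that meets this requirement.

13 bits

Span: 1.8 V − (-1.8 V) = 3.6 V.
3.6 V / 0.509 mV = 7073. Since 2^12 = 4096 and 2^13 = 8192, N = 13.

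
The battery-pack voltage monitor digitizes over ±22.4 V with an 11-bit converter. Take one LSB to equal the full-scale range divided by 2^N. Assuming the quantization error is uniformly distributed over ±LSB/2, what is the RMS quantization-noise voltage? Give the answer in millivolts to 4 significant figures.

Full-scale range = 22.4 V − (-22.4 V) = 44.8 V.
LSB = 44.8 V ÷ 2^11 = 44.8/2048 V = 21.8750 mV.
V_rms = LSB/√12 = 21.8750 mV / √12 = 6.315 mV.

6.315 mV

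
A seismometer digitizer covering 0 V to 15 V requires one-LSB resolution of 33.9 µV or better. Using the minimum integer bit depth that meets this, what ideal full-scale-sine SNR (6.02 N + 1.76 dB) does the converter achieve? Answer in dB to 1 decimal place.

Range is 15 V.
15 V / 33.9 µV = 442500. Since 2^18 = 262144 and 2^19 = 524288, N = 19.
6.02(19) + 1.76 = 116.14 dB.

116.1 dB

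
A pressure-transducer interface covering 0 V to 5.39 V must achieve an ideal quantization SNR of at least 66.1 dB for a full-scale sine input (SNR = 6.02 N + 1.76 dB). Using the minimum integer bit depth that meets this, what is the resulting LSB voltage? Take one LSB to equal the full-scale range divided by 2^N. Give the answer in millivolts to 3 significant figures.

Full-scale range = 5.39 V.
Required N = ⌈(66.1 − 1.76)/6.02⌉ = ⌈10.688⌉ = 11.
LSB = 5.39 V / 2^11 = 2.63 mV.

2.63 mV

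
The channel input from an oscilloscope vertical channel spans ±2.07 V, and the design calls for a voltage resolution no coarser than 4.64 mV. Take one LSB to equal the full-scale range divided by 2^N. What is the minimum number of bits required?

Full-scale range = 2.07 V − (-2.07 V) = 4.14 V.
Need 2^N ≥ 4.14 V / 4.64 mV = 892.2 → N_min = 10.

10 bits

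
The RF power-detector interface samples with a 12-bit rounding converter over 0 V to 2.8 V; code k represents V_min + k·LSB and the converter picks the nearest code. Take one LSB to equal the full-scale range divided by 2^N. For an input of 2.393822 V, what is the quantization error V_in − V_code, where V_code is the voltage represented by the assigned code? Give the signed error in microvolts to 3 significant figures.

−123 µV

V_FS = 2.8 V. LSB = 2.8 V / 2^12 ≈ 0.6836 mV.
(2.393822 − (0)) / LSB = 2.393822 × 4096/2.8 = 3501.8196. Nearest integer: k = 3502.
V_code = 0 + (3502/4096) × 2.8 = 2.393945313 V.
Error = V_in − V_code = 2.393822 − (2.393945313) = −123 µV.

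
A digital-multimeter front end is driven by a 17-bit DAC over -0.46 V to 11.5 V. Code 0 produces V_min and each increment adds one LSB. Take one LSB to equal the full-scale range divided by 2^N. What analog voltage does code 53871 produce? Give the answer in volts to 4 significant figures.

The full-scale span is 11.5 − (-0.46) = 11.96 V. LSB = 11.96 V / 2^17.
V_out = V_min + code × LSB = -0.46 V + 53871 × 11.96 V / 131072
      = -0.46 + 4.91560 = 4.45560 V.

4.456 V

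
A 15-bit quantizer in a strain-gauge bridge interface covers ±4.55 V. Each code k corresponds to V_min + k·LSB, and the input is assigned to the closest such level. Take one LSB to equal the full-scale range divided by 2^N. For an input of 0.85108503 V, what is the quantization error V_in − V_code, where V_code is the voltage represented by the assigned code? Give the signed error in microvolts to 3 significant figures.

Range = 4.55 − (-4.55) = 9.1 V. LSB = 9.1 V / 2^15 ≈ 277.7 µV.
(0.85108503 − (-4.55)) / LSB = 5.40108503 × 32768/9.1 = 19448.6543. Nearest integer: k = 19449.
V_code = -4.55 + (19449/32768) × 9.1 = 0.85118103027 V.
Error = V_in − V_code = 0.85108503 − (0.85118103027) = −96.0 µV.

−96.0 µV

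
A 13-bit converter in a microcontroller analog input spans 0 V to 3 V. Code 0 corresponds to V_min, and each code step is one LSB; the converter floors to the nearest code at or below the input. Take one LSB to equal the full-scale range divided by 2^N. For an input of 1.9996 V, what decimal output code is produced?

5460

V_FS = 3 V. LSB = 3 V / 2^13 ≈ 366.2 µV.
V_in − V_min = 1.9996 − (0) = 1.9996 V.
Divide by LSB: 1.9996 × 8192/3 = 5460.2411.
Truncating gives code 5460.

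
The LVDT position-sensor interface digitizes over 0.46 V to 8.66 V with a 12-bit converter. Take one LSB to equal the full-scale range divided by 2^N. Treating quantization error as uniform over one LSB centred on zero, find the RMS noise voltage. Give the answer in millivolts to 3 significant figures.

Span: 8.66 V − (0.46 V) = 8.2 V.
Step size = 8.2/4096 V = 2.0020 mV.
V_rms = LSB/√12 = 2.0020 mV / √12 = 0.578 mV.

0.578 mV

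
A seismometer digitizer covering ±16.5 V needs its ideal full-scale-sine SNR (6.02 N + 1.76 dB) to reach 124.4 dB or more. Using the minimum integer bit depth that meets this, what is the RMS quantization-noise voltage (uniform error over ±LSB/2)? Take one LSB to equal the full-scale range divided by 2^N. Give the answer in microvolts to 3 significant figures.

Span: 16.5 V − (-16.5 V) = 33 V.
Required N = ⌈(124.4 − 1.76)/6.02⌉ = ⌈20.372⌉ = 21.
One LSB is 33 V / 2097152 = 15.736 µV.
σ_q = LSB/√12 = 15.736 µV/3.4641 = 4.54 µV.

4.54 µV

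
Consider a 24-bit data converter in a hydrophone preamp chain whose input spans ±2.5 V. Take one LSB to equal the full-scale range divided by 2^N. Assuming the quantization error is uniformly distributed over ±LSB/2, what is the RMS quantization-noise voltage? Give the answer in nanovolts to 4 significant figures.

Range = 2.5 − (-2.5) = 5 V.
LSB = 5 V ÷ 2^24 = 5/16777216 V = 298.023 nV.
For a uniform distribution on [−LSB/2, +LSB/2], V_rms = LSB/√12 = 298.023 nV/3.4641 = 86.03 nV.

86.03 nV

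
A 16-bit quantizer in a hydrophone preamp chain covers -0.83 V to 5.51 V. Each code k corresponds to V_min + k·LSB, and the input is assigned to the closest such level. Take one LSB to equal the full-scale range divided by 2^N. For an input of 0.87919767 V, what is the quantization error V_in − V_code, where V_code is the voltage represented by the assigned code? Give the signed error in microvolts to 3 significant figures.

Range = 5.51 − (-0.83) = 6.34 V. LSB = 6.34 V / 2^16 ≈ 96.74 µV.
Position in LSBs: (0.87919767 − (-0.83)) × 65536/6.34 = 17667.8200; rounding gives k = 17668.
Reconstructed level: -0.83 + 17668 × 6.34/65536 V = 0.87921508789 V.
e = 0.87919767 − (0.87921508789) = −17.4 µV.

−17.4 µV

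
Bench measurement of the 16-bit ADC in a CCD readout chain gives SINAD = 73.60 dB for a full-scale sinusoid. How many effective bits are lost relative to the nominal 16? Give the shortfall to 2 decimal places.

ENOB = (SINAD − 1.76)/6.02 = (73.60 − 1.76)/6.02 = 11.9336 bits.
Lost resolution: 16 − 11.9336 = 4.0664 bits.

4.07 bits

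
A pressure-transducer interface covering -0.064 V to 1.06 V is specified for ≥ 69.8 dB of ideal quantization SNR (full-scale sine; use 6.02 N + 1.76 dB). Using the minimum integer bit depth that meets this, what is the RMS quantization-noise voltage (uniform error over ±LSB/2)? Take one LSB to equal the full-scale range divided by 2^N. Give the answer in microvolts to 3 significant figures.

79.2 µV

Span: 1.06 V − (-0.064 V) = 1.124 V.
Required N = ⌈(69.8 − 1.76)/6.02⌉ = ⌈11.302⌉ = 12.
One LSB is 1.124 V / 4096 = 274.41 µV.
V_rms = LSB/√12 = 79.2 µV.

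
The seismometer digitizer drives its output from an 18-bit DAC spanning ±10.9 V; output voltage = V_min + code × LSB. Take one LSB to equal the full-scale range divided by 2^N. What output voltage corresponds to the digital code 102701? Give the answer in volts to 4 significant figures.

Full-scale range = 10.9 V − (-10.9 V) = 21.8 V. LSB = 21.8 V / 2^18.
Output = V_min + (102701/262144) × range = -10.9 + 0.391773 × 21.8 V
      = -10.9 + 8.54066 = -2.35934 V.

-2.359 V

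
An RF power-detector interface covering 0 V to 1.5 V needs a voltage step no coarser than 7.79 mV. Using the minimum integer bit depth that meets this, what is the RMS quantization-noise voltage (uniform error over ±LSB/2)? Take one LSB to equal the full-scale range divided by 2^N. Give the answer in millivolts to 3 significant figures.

Full-scale range = 1.5 V.
Need 2^N ≥ 1.5 V / 7.79 mV = 192.6 → N_min = 8.
Step size = 1.5/256 V = 5.8594 mV.
σ_q = LSB/√12 = 5.8594 mV/3.4641 = 1.69 mV.

1.69 mV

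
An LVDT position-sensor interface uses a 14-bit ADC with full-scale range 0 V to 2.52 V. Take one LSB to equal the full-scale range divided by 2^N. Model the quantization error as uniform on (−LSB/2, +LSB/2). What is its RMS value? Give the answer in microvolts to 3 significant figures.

Span = 2.52 V.
LSB = 2.52 V ÷ 2^14 = 2.52/16384 V = 153.81 µV.
For a uniform distribution on [−LSB/2, +LSB/2], V_rms = LSB/√12 = 153.81 µV/3.4641 = 44.4 µV.

44.4 µV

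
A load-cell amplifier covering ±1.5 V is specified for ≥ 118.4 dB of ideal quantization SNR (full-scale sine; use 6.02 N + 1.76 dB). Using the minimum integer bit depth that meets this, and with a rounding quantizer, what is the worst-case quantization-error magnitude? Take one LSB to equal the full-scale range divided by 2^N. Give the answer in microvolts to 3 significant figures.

Span: 1.5 V − (-1.5 V) = 3 V.
N ≥ (118.4 − 1.76)/6.02 = 19.375 → N_min = 20.
One LSB is 3 V / 1048576 = 2.8610 µV.
|e|_max = LSB/2 = 1.43 µV.

1.43 µV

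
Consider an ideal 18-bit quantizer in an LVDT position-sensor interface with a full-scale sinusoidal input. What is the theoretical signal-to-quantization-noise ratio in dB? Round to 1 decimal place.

110.1 dB

6.02(18) + 1.76 = 108.36 + 1.76 = 110.12 dB.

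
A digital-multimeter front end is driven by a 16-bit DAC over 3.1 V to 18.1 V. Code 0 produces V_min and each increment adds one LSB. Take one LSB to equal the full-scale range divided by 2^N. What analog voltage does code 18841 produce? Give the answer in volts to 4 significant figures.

7.412 V

Range = 18.1 − (3.1) = 15 V. LSB = 15 V / 2^16.
Output = V_min + (18841/65536) × range = 3.1 + 0.287491 × 15 V
      = 3.1 + 4.31236 = 7.41236 V.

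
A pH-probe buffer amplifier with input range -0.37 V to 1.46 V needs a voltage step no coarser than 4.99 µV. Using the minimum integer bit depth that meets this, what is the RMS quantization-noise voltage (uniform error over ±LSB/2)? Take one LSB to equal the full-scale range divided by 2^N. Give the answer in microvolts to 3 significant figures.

1.01 µV

The full-scale span is 1.46 − (-0.37) = 1.83 V.
Required number of levels: 1.83/4.99 µV = 366730; smallest N with 2^N ≥ that is 19.
One LSB is 1.83 V / 524288 = 3.4904 µV.
RMS noise = LSB/√12 = 1.01 µV.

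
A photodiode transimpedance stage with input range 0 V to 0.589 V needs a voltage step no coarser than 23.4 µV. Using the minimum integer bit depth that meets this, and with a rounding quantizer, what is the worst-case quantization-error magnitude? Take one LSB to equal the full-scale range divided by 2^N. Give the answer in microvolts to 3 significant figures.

8.99 µV

Range is 0.589 V.
Levels needed ≥ 0.589/23.4 µV = 25170. 2^15 = 32768 suffices, so N_min = 15.
LSB = 0.589 V ÷ 2^15 = 0.589/32768 V = 17.975 µV.
Max error for round-to-nearest is LSB/2 = 8.99 µV.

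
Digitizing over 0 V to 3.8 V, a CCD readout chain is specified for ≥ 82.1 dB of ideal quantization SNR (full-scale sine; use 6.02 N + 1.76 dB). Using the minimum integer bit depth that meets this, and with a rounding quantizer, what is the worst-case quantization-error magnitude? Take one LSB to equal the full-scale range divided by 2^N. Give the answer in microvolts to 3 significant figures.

Range is 3.8 V.
6.02 N + 1.76 ≥ 82.1 gives N ≥ 13.346, so the minimum integer is 14.
Step size = 3.8/16384 V = 231.93 µV.
|e|_max = LSB/2 = 116 µV.

116 µV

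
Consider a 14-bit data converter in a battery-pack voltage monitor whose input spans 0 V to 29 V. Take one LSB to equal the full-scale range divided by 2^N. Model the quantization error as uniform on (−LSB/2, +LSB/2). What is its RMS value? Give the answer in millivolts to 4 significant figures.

Range is 29 V.
LSB = 29 V ÷ 2^14 = 29/16384 V = 1.77002 mV.
V_rms = LSB/√12 = 1.77002 mV / √12 = 0.5110 mV.

0.5110 mV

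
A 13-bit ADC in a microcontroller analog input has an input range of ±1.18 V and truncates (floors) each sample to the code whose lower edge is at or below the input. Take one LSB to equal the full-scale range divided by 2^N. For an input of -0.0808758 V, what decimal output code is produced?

Range = 1.18 − (-1.18) = 2.36 V. LSB = 2.36 V / 2^13 ≈ 288.1 µV.
V_in − V_min = -0.0808758 − (-1.18) = 1.0991242 V.
Divide by LSB: 1.0991242 × 8192/2.36 = 3815.2650.
Truncating gives code 3815.

3815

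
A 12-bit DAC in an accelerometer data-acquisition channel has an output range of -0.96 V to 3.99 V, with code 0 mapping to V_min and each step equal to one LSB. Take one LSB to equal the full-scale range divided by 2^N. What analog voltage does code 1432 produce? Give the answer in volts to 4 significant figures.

The full-scale span is 3.99 − (-0.96) = 4.95 V. LSB = 4.95 V / 2^12.
Output = V_min + (1432/4096) × range = -0.96 + 0.349609 × 4.95 V
      = -0.96 + 1.73057 = 0.770566 V.

0.7706 V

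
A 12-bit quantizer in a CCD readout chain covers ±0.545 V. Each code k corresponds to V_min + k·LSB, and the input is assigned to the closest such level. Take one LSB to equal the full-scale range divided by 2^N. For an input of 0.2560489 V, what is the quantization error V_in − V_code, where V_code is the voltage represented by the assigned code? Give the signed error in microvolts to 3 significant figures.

Full-scale range = 0.545 V − (-0.545 V) = 1.09 V. LSB = 1.09 V / 2^12 ≈ 266.1 µV.
(V_in − V_min)/LSB = (0.2560489 − (-0.545)) × 4096/1.09 = 3010.1801 → nearest code k = 3010.
Reconstructed level: -0.545 + 3010 × 1.09/4096 V = 0.2560009766 V.
e = 0.2560489 − (0.2560009766) = +47.9 µV.

+47.9 µV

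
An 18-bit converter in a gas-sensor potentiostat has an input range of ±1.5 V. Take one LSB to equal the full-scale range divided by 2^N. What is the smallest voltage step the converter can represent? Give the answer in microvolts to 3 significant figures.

The full-scale span is 1.5 − (-1.5) = 3 V.
2^18 = 262144 levels.
One LSB is 3 V / 262144 = 11.4 µV.

11.4 µV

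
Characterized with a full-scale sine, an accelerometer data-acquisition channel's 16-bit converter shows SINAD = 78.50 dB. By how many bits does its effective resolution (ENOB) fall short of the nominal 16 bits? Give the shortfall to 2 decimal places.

3.25 bits

Effective bits = (78.50 − 1.76)/6.02 = 12.7475.
Lost resolution: 16 − 12.7475 = 3.2525 bits.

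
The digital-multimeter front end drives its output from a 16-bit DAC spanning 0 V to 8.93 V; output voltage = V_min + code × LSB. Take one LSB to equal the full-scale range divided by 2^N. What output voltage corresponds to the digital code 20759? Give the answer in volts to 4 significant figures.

2.829 V

Full-scale range = 8.93 V. LSB = 8.93 V / 2^16.
V_out = V_min + code × LSB = 0 V + 20759 × 8.93 V / 65536
      = 0 + 2.82864 = 2.82864 V.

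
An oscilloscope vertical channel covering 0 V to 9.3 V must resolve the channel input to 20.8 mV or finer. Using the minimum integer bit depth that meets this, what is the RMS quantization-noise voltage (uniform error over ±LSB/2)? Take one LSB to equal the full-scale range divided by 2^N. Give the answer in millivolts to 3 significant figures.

Full-scale range = 9.3 V.
Levels needed ≥ 9.3/20.8 mV = 447.1. 2^9 = 512 suffices, so N_min = 9.
LSB = 9.3 V / 2^9 = 18.164 mV.
σ_q = LSB/√12 = 18.164 mV/3.4641 = 5.24 mV.

5.24 mV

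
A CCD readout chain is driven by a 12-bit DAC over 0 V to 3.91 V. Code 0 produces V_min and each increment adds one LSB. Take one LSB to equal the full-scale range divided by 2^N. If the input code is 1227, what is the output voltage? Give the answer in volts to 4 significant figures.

1.171 V

Full-scale range = 3.91 V. LSB = 3.91 V / 2^12.
V_out = V_min + code × LSB = 0 V + 1227 × 3.91 V / 4096
      = 0 V + 1.17128 V = 1.17128 V.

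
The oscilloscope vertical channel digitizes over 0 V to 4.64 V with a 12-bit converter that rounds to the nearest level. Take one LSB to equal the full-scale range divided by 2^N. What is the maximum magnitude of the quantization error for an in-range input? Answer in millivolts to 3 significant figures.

Span = 4.64 V.
One LSB is 4.64 V / 4096 = 1.1328 mV.
Worst-case error for round-to-nearest is half an LSB: 0.566 mV.

0.566 mV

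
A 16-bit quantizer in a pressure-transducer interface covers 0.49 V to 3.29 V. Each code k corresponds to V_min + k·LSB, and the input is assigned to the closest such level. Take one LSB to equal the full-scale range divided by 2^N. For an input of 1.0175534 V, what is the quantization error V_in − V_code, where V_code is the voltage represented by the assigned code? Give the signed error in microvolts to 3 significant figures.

−10.1 µV

Full-scale range = 3.29 V − (0.49 V) = 2.8 V. LSB = 2.8 V / 2^16 ≈ 42.72 µV.
Position in LSBs: (1.0175534 − (0.49)) × 65536/2.8 = 12347.7642; rounding gives k = 12348.
V_code = V_min + k × range/2^16 = 0.49 + 12348 × 2.8/65536 = 1.0175634766 V.
Error = V_in − V_code = 1.0175534 − (1.0175634766) = −10.1 µV.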